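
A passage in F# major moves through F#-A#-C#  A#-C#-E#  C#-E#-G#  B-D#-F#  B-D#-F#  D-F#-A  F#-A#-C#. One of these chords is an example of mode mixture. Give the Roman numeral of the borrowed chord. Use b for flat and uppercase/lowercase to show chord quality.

bVI

The diatonic triads in F# major are F#, G#m, A#m, B, C#, D#m, E#dim. F#–A#–C# = F#, A#–C#–E# = A#m, C#–E#–G# = C# and B–D#–F# = B all belong to that set. D–F#–A is not: scale degree 6 in F# major carries D#m (vi). In F# minor the chord on that degree is D, so here it functions as bVI, borrowed from the parallel minor.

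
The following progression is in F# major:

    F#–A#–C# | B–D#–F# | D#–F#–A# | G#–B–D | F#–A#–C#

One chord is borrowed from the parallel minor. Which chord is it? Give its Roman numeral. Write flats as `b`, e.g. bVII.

F# major has the diatonic set F#, G#m, A#m, B, C#, D#m, E#dim. F#–A#–C# = F#, B–D#–F# = B and D#–F#–A# = D#m are all diatonic. G#–B–D is not: scale degree 2 in F# major carries G#m (ii). In F# minor the chord on that degree is G#dim, so here it functions as ii°, borrowed from the parallel minor.

ii°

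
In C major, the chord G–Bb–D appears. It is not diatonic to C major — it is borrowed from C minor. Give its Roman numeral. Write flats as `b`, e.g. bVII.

The root G is the diatonic 5th degree of C major; the borrowing shows in the chord quality. Diatonically C major has G (V) on that degree; G–Bb–D is instead the minor chord native to C minor, so it takes the label v.

v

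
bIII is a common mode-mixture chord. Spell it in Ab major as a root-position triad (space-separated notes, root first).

The root of bIII is the lowered 3rd degree: C becomes Cb. Building the major chord from the parallel minor on Cb: Cb–Eb–Gb.

Cb Eb Gb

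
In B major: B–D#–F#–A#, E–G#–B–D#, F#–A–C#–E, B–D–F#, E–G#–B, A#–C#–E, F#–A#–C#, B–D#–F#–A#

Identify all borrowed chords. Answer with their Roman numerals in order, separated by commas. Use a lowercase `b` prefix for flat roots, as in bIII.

The diatonic triads in B major are B, C#m, D#m, E, F#, G#m, A#dim. Of the given chords, B–D#–F#–A# = Bmaj7, E–G#–B–D# = Emaj7, E–G#–B = E, A#–C#–E = A#dim and F#–A#–C# = F# are diatonic. F#–A–C#–E is not: scale degree 5 in B major carries F# (V). In B minor the chord on that degree is F#m7, so here it functions as v7, borrowed from the parallel minor. B–D–F# doesn't fit — on degree 1 B major would have B (I). Bm is the degree-1 chord of B minor, so it is the borrowed i.

v7, i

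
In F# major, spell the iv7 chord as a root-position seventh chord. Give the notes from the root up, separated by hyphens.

The root, B, is scale degree 4 — the same note in F# major and F# minor; only the chord quality changes. In F# minor the chord on B is B–D–F#–A.

B-D-F#-A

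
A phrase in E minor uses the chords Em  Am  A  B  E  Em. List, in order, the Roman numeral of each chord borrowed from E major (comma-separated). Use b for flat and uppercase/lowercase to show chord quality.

IV, I

E minor has the diatonic set Em, F#dim, G, Am, B, C, D (with V from harmonic minor). Em, Am and B all belong to that set. But A (A–C#–E) is foreign: the diatonic iv on degree 4 is Am, whereas A comes from E major. It is labeled IV. E (E–G#–B) is not: scale degree 1 in E minor carries Em (i). In E major the chord on that degree is E, so here it functions as I, borrowed from the parallel major.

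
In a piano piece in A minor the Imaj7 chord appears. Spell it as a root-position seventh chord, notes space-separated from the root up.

Imaj7 is built on scale degree 1, which is A in both A minor and its parallel. Stacking thirds in A major on A gives A–C#–E–G#.

A C# E G#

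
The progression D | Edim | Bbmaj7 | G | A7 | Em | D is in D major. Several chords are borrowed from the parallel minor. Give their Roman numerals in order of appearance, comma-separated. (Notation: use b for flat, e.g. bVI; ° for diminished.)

ii°, bVImaj7

The diatonic triads in D major are D, Em, F#m, G, A, Bm, C#dim. D, G, A7 and Em all belong to that set. Edim (E–G–Bb) is not: scale degree 2 in D major carries Em (ii). In D minor the chord on that degree is Edim, so here it functions as ii°, borrowed from the parallel minor. Bbmaj7 (Bb–D–F–A) doesn't fit — on degree 6 D major would have Bm (vi). Bbmaj7 is the degree-6 chord of D minor, so it is the borrowed bVImaj7.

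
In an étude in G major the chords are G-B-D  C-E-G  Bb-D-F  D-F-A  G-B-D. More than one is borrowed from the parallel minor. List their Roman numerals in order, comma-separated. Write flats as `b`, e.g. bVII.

G major has the diatonic set G, Am, Bm, C, D, Em, F#dim. Of the given chords, G–B–D = G and C–E–G = C are diatonic. Bb–D–F doesn't fit — on degree 3 G major would have Bm (iii). Bb is the degree-3 chord of G minor, so it is the borrowed bIII. But D–F–A is foreign: the diatonic V on degree 5 is D, whereas Dm comes from G minor. It is labeled v.

bIII, v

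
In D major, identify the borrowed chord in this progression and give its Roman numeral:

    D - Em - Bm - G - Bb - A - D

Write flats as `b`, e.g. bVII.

bVI

In D major the diatonic chords are D, Em, F#m, G, A, Bm, C#dim. D, Em, Bm, G and A all belong to that set. But Bb (Bb–D–F) is foreign: the diatonic vi on degree 6 is Bm, whereas Bb comes from D minor. It is labeled bVI.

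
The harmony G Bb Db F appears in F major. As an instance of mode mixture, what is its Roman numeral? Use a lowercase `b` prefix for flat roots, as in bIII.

iiø7

The root G is the diatonic 2nd degree of F major; the borrowing shows in the chord quality. G–Bb–Db–F is a half-diminished-seventh chord — the form found in F minor, not the diatonic ii (Gm). Borrowed into F major it is written iiø7.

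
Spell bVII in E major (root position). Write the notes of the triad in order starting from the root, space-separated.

The root of bVII is the lowered 7th degree: D# becomes D. Stacking thirds in E minor on D gives D–F#–A.

D F# A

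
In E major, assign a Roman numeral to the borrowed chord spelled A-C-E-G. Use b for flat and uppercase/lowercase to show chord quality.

A is scale degree 4 in E major. The diatonic chord on degree 4 would be A (IV), but A–C–E–G is the minor-seventh chord from E minor. As a borrowed chord it is labeled iv7.

iv7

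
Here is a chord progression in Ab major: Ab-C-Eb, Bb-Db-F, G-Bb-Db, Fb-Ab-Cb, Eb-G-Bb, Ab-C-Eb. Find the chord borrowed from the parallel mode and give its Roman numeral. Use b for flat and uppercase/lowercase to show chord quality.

In Ab major the diatonic chords are Ab, Bbm, Cm, Db, Eb, Fm, Gdim. Ab–C–Eb = Ab, Bb–Db–F = Bbm, G–Bb–Db = Gdim and Eb–G–Bb = Eb are all diatonic. Fb–Ab–Cb doesn't fit — on degree 6 Ab major would have Fm (vi). Fb is the degree-6 chord of Ab minor, so it is the borrowed bVI.

bVI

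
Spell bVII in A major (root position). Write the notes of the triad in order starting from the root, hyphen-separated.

G-B-D

bVII is built on the lowered scale degree 7. In A major degree 7 is G#; lowered it becomes G. Stacking thirds in A minor on G gives G–B–D.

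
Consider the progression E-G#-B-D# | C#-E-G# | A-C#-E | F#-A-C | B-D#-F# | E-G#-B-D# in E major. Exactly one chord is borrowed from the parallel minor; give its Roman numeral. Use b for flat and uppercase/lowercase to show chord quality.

ii°

E major has the diatonic set E, F#m, G#m, A, B, C#m, D#dim. Of the given chords, E–G#–B–D# = Emaj7, C#–E–G# = C#m, A–C#–E = A and B–D#–F# = B are diatonic. But F#–A–C is foreign: the diatonic ii on degree 2 is F#m, whereas F#dim comes from E minor. It is labeled ii°.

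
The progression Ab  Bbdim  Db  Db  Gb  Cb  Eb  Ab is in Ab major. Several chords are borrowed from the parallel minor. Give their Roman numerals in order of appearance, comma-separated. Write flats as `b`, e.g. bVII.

The diatonic triads in Ab major are Ab, Bbm, Cm, Db, Eb, Fm, Gdim. Of the given chords, Ab, Db and Eb are diatonic. Bbdim (Bb–Db–Fb) is not: scale degree 2 in Ab major carries Bbm (ii). In Ab minor the chord on that degree is Bbdim, so here it functions as ii°, borrowed from the parallel minor. Gb (Gb–Bb–Db) doesn't fit — on degree 7 Ab major would have Gdim (vii°). Gb is the degree-7 chord of Ab minor, so it is the borrowed bVII. But Cb (Cb–Eb–Gb) is foreign: the diatonic iii on degree 3 is Cm, whereas Cb comes from Ab minor. It is labeled bIII.

ii°, bVII, bIII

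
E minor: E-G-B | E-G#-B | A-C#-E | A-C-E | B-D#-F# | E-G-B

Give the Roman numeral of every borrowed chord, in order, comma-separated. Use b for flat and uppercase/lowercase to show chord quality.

E minor has the diatonic set Em, F#dim, G, Am, B, C, D (with V from harmonic minor). E–G–B = Em, A–C–E = Am and B–D#–F# = B all belong to that set. But E–G#–B is foreign: the diatonic i on degree 1 is Em, whereas E comes from E major. It is labeled I. But A–C#–E is foreign: the diatonic iv on degree 4 is Am, whereas A comes from E major. It is labeled IV.

I, IV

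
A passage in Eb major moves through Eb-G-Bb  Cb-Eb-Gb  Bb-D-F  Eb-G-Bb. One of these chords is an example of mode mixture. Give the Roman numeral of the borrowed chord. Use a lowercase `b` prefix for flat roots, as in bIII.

bVI

In Eb major the diatonic chords are Eb, Fm, Gm, Ab, Bb, Cm, Ddim. Eb–G–Bb = Eb and Bb–D–F = Bb are both diatonic. Cb–Eb–Gb doesn't fit — on degree 6 Eb major would have Cm (vi). Cb is the degree-6 chord of Eb minor, so it is the borrowed bVI.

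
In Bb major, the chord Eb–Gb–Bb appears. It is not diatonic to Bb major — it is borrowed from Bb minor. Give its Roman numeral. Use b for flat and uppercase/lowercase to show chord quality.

iv

The root Eb is the diatonic 4th degree of Bb major; the borrowing shows in the chord quality. Eb–Gb–Bb is a minor chord — the form found in Bb minor, not the diatonic IV (Eb). Borrowed into Bb major it is written iv.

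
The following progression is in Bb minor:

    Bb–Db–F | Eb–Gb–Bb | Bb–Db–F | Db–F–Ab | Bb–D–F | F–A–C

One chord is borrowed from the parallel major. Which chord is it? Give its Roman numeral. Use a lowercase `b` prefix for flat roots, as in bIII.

Bb minor has the diatonic set Bbm, Cdim, Db, Ebm, F, Gb, Ab (with V from harmonic minor). Of the given chords, Bb–Db–F = Bbm, Eb–Gb–Bb = Ebm, Db–F–Ab = Db and F–A–C = F are diatonic. Bb–D–F is not: scale degree 1 in Bb minor carries Bbm (i). In Bb major the chord on that degree is Bb, so here it functions as I, borrowed from the parallel major.

I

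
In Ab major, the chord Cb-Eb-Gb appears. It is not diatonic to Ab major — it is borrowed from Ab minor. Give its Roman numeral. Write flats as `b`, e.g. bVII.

bIII

The root Cb is the lowered 3rd scale degree — diatonically Ab major has C there. Cb–Eb–Gb is a major chord — the form found in Ab minor, not the diatonic iii (Cm). Borrowed into Ab major it is written bIII.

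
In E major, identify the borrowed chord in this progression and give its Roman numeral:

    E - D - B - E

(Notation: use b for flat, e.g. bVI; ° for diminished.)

bVII

The diatonic triads in E major are E, F#m, G#m, A, B, C#m, D#dim. E and B are both diatonic. D (D–F#–A) is not: scale degree 7 in E major carries D#dim (vii°). In E minor the chord on that degree is D, so here it functions as bVII, borrowed from the parallel minor.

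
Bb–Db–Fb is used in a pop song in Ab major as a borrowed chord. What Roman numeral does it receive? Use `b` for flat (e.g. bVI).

ii°

Bb is scale degree 2 in Ab major. The diatonic chord on degree 2 would be Bbm (ii), but Bb–Db–Fb is the diminished chord from Ab minor. As a borrowed chord it is labeled ii°.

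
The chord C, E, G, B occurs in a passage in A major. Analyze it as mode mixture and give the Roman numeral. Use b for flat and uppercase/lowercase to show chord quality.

In A major scale degree 3 is C#; C is its lowered form, from A minor. Diatonically A major has C#m (iii) on that degree; C–E–G–B is instead the major-seventh chord native to A minor, so it takes the label bIIImaj7.

bIIImaj7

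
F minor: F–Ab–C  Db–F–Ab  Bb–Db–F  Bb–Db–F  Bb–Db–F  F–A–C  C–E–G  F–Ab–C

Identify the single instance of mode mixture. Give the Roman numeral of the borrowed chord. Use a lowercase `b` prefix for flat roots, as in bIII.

In F minor (with V from harmonic minor) the diatonic chords are Fm, Gdim, Ab, Bbm, C, Db, Eb. Of the given chords, F–Ab–C = Fm, Db–F–Ab = Db, Bb–Db–F = Bbm and C–E–G = C are diatonic. F–A–C doesn't fit — on degree 1 F minor would have Fm (i). F is the degree-1 chord of F major, so it is the borrowed I.

I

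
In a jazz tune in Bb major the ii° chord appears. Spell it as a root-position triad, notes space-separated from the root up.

The root, C, is scale degree 2 — the same note in Bb major and Bb minor; only the chord quality changes. In Bb minor the chord on C is C–Eb–Gb.

C Eb Gb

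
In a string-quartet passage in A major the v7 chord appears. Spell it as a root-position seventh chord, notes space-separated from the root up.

E G B D

v7 is built on scale degree 5, which is E in both A major and its parallel. In A minor the chord on E is E–G–B–D.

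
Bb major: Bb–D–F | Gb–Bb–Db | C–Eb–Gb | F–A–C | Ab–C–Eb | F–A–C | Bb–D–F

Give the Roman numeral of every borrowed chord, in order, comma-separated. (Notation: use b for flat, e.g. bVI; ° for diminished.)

bVI, ii°, bVII

The diatonic triads in Bb major are Bb, Cm, Dm, Eb, F, Gm, Adim. Bb–D–F = Bb and F–A–C = F are both diatonic. Gb–Bb–Db is not: scale degree 6 in Bb major carries Gm (vi). In Bb minor the chord on that degree is Gb, so here it functions as bVI, borrowed from the parallel minor. But C–Eb–Gb is foreign: the diatonic ii on degree 2 is Cm, whereas Cdim comes from Bb minor. It is labeled ii°. Ab–C–Eb doesn't fit — on degree 7 Bb major would have Adim (vii°). Ab is the degree-7 chord of Bb minor, so it is the borrowed bVII.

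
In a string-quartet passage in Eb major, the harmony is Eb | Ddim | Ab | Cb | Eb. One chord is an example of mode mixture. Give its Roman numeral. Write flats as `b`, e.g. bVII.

bVI

The diatonic triads in Eb major are Eb, Fm, Gm, Ab, Bb, Cm, Ddim. Eb, Ddim and Ab all belong to that set. Cb (Cb–Eb–Gb) is not: scale degree 6 in Eb major carries Cm (vi). In Eb minor the chord on that degree is Cb, so here it functions as bVI, borrowed from the parallel minor.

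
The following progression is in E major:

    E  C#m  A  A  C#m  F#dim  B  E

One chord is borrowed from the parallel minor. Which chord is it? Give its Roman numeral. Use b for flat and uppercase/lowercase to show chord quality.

E major has the diatonic set E, F#m, G#m, A, B, C#m, D#dim. E, C#m, A and B all belong to that set. F#dim (F#–A–C) doesn't fit — on degree 2 E major would have F#m (ii). F#dim is the degree-2 chord of E minor, so it is the borrowed ii°.

ii°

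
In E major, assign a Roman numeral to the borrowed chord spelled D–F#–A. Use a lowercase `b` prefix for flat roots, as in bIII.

bVII

The root D is the lowered 7th scale degree — diatonically E major has D# there. Diatonically E major has D#dim (vii°) on that degree; D–F#–A is instead the major chord native to E minor, so it takes the label bVII.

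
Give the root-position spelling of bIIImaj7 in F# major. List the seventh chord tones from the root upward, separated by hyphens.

A-C#-E-G#

The root of bIIImaj7 is the lowered 3rd degree: A# becomes A. Building the major-seventh chord from the parallel minor on A: A–C#–E–G#.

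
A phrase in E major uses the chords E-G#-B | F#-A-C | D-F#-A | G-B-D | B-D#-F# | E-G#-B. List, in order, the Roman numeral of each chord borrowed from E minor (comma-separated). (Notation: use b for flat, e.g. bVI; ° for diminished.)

E major has the diatonic set E, F#m, G#m, A, B, C#m, D#dim. Of the given chords, E–G#–B = E and B–D#–F# = B are diatonic. But F#–A–C is foreign: the diatonic ii on degree 2 is F#m, whereas F#dim comes from E minor. It is labeled ii°. D–F#–A doesn't fit — on degree 7 E major would have D#dim (vii°). D is the degree-7 chord of E minor, so it is the borrowed bVII. But G–B–D is foreign: the diatonic iii on degree 3 is G#m, whereas G comes from E minor. It is labeled bIII.

ii°, bVII, bIII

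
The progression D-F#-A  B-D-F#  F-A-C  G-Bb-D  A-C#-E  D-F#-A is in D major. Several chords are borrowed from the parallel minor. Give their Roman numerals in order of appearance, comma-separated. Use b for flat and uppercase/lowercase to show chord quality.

bIII, iv

The diatonic triads in D major are D, Em, F#m, G, A, Bm, C#dim. D–F#–A = D, B–D–F# = Bm and A–C#–E = A are all diatonic. But F–A–C is foreign: the diatonic iii on degree 3 is F#m, whereas F comes from D minor. It is labeled bIII. G–Bb–D is not: scale degree 4 in D major carries G (IV). In D minor the chord on that degree is Gm, so here it functions as iv, borrowed from the parallel minor.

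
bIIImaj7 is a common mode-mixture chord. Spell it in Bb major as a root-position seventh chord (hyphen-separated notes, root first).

Db-F-Ab-C

The root of bIIImaj7 is the lowered 3rd degree: D becomes Db. Stacking thirds in Bb minor on Db gives Db–F–Ab–C.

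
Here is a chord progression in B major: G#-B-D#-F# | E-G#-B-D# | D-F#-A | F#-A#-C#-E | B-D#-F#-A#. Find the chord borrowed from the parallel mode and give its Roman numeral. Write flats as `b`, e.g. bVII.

bIII

B major has the diatonic set B, C#m, D#m, E, F#, G#m, A#dim. G#–B–D#–F# = G#m7, E–G#–B–D# = Emaj7, F#–A#–C#–E = F#7 and B–D#–F#–A# = Bmaj7 all belong to that set. D–F#–A is not: scale degree 3 in B major carries D#m (iii). In B minor the chord on that degree is D, so here it functions as bIII, borrowed from the parallel minor.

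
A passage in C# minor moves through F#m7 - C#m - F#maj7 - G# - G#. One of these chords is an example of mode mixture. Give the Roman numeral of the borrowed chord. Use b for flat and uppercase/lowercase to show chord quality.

IVmaj7

C# minor has the diatonic set C#m, D#dim, E, F#m, G#, A, B (with V from harmonic minor). Of the given chords, F#m7, C#m and G# are diatonic. F#maj7 (F#–A#–C#–E#) doesn't fit — on degree 4 C# minor would have F#m (iv). F#maj7 is the degree-4 chord of C# major, so it is the borrowed IVmaj7.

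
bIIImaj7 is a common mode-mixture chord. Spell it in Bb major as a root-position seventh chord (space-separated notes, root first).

The root of bIIImaj7 is the lowered 3rd degree: D becomes Db. Stacking thirds in Bb minor on Db gives Db–F–Ab–C.

Db F Ab C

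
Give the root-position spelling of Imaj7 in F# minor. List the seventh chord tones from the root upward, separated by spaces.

F# A# C# E#

The root, F#, is scale degree 1 — the same note in F# minor and F# major; only the chord quality changes. Building the major-seventh chord from the parallel major on F#: F#–A#–C#–E#.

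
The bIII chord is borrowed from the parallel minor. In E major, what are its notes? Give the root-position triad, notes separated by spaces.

bIII is built on the lowered scale degree 3. In E major degree 3 is G#; lowered it becomes G. In E minor the chord on G is G–B–D.

G B D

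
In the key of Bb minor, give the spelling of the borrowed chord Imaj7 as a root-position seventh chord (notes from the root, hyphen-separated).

Bb-D-F-A

Imaj7 is built on scale degree 1, which is Bb in both Bb minor and its parallel. Building the major-seventh chord from the parallel major on Bb: Bb–D–F–A.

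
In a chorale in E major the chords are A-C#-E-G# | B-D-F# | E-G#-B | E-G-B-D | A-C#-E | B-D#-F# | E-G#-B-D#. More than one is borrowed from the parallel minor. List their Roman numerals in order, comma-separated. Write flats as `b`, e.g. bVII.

The diatonic triads in E major are E, F#m, G#m, A, B, C#m, D#dim. Of the given chords, A–C#–E–G# = Amaj7, E–G#–B = E, A–C#–E = A, B–D#–F# = B and E–G#–B–D# = Emaj7 are diatonic. B–D–F# is not: scale degree 5 in E major carries B (V). In E minor the chord on that degree is Bm, so here it functions as v, borrowed from the parallel minor. E–G–B–D doesn't fit — on degree 1 E major would have E (I). Em7 is the degree-1 chord of E minor, so it is the borrowed i7.

v, i7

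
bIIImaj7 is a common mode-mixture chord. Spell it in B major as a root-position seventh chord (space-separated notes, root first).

D F# A C#

Scale degree 3 in B major is D#. bIIImaj7 uses the lowered form, D, taken from B minor. Stacking thirds in B minor on D gives D–F#–A–C#.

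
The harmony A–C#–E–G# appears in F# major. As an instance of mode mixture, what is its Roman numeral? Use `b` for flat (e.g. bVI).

bIIImaj7

The root A is the lowered 3rd scale degree — diatonically F# major has A# there. Diatonically F# major has A#m (iii) on that degree; A–C#–E–G# is instead the major-seventh chord native to F# minor, so it takes the label bIIImaj7.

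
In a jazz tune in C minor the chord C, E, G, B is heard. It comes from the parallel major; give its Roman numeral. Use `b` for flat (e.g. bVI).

Imaj7

The root C is the diatonic 1st degree of C minor; the borrowing shows in the chord quality. Diatonically C minor has Cm (i) on that degree; C–E–G–B is instead the major-seventh chord native to C major, so it takes the label Imaj7.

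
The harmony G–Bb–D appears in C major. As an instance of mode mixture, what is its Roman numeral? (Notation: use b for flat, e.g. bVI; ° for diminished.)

The root G is the diatonic 5th degree of C major; the borrowing shows in the chord quality. G–Bb–D is a minor chord — the form found in C minor, not the diatonic V (G). Borrowed into C major it is written v.

v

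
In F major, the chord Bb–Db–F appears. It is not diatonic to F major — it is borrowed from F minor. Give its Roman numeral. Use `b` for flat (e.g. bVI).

The root Bb is the diatonic 4th degree of F major; the borrowing shows in the chord quality. The diatonic chord on degree 4 would be Bb (IV), but Bb–Db–F is the minor chord from F minor. As a borrowed chord it is labeled iv.

iv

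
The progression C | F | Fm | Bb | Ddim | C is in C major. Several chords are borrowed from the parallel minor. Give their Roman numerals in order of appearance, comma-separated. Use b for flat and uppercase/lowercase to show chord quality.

In C major the diatonic chords are C, Dm, Em, F, G, Am, Bdim. C and F both belong to that set. Fm (F–Ab–C) doesn't fit — on degree 4 C major would have F (IV). Fm is the degree-4 chord of C minor, so it is the borrowed iv. Bb (Bb–D–F) doesn't fit — on degree 7 C major would have Bdim (vii°). Bb is the degree-7 chord of C minor, so it is the borrowed bVII. But Ddim (D–F–Ab) is foreign: the diatonic ii on degree 2 is Dm, whereas Ddim comes from C minor. It is labeled ii°.

iv, bVII, ii°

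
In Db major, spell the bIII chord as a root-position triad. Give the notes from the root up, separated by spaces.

Fb Ab Cb

bIII is built on the lowered scale degree 3. In Db major degree 3 is F; lowered it becomes Fb. In Db minor the chord on Fb is Fb–Ab–Cb.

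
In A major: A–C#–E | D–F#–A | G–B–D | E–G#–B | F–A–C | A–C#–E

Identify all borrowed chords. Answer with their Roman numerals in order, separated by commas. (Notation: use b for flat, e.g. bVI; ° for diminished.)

In A major the diatonic chords are A, Bm, C#m, D, E, F#m, G#dim. A–C#–E = A, D–F#–A = D and E–G#–B = E all belong to that set. G–B–D doesn't fit — on degree 7 A major would have G#dim (vii°). G is the degree-7 chord of A minor, so it is the borrowed bVII. F–A–C doesn't fit — on degree 6 A major would have F#m (vi). F is the degree-6 chord of A minor, so it is the borrowed bVI.

bVII, bVI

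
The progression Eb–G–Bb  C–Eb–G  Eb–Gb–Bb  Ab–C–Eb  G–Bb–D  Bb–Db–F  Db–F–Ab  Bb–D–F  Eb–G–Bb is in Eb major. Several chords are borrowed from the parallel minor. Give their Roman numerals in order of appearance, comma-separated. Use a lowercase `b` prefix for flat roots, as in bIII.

i, v, bVII

Eb major has the diatonic set Eb, Fm, Gm, Ab, Bb, Cm, Ddim. Of the given chords, Eb–G–Bb = Eb, C–Eb–G = Cm, Ab–C–Eb = Ab, G–Bb–D = Gm and Bb–D–F = Bb are diatonic. Eb–Gb–Bb is not: scale degree 1 in Eb major carries Eb (I). In Eb minor the chord on that degree is Ebm, so here it functions as i, borrowed from the parallel minor. Bb–Db–F is not: scale degree 5 in Eb major carries Bb (V). In Eb minor the chord on that degree is Bbm, so here it functions as v, borrowed from the parallel minor. But Db–F–Ab is foreign: the diatonic vii° on degree 7 is Ddim, whereas Db comes from Eb minor. It is labeled bVII.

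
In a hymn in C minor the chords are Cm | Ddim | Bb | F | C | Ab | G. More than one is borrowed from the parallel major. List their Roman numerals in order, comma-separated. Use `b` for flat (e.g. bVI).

IV, I

The diatonic triads in C minor (with V from harmonic minor) are Cm, Ddim, Eb, Fm, G, Ab, Bb. Cm, Ddim, Bb, Ab and G are all diatonic. But F (F–A–C) is foreign: the diatonic iv on degree 4 is Fm, whereas F comes from C major. It is labeled IV. C (C–E–G) is not: scale degree 1 in C minor carries Cm (i). In C major the chord on that degree is C, so here it functions as I, borrowed from the parallel major.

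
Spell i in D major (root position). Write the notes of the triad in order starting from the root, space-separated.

i is built on scale degree 1, which is D in both D major and its parallel. In D minor the chord on D is D–F–A.

D F A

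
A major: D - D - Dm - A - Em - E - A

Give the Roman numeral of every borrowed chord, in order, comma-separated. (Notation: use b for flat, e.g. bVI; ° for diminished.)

A major has the diatonic set A, Bm, C#m, D, E, F#m, G#dim. Of the given chords, D, A and E are diatonic. Dm (D–F–A) doesn't fit — on degree 4 A major would have D (IV). Dm is the degree-4 chord of A minor, so it is the borrowed iv. Em (E–G–B) is not: scale degree 5 in A major carries E (V). In A minor the chord on that degree is Em, so here it functions as v, borrowed from the parallel minor.

iv, v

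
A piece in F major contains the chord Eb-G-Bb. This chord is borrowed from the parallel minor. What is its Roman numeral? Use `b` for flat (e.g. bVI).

In F major scale degree 7 is E; Eb is its lowered form, from F minor. Diatonically F major has Edim (vii°) on that degree; Eb–G–Bb is instead the major chord native to F minor, so it takes the label bVII.

bVII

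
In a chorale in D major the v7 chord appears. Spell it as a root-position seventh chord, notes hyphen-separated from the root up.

v7 is built on scale degree 5, which is A in both D major and its parallel. Building the minor-seventh chord from the parallel minor on A: A–C–E–G.

A-C-E-G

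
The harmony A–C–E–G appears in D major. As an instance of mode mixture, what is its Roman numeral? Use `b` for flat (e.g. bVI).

A is scale degree 5 in D major. A–C–E–G is a minor-seventh chord — the form found in D minor, not the diatonic V (A). Borrowed into D major it is written v7.

v7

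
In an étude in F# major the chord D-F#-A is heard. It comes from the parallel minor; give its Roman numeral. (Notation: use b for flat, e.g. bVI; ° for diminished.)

bVI

In F# major scale degree 6 is D#; D is its lowered form, from F# minor. Diatonically F# major has D#m (vi) on that degree; D–F#–A is instead the major chord native to F# minor, so it takes the label bVI.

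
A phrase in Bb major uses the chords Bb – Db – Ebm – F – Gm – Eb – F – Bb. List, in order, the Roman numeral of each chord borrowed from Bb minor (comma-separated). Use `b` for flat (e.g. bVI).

bIII, iv

The diatonic triads in Bb major are Bb, Cm, Dm, Eb, F, Gm, Adim. Bb, F, Gm and Eb are all diatonic. But Db (Db–F–Ab) is foreign: the diatonic iii on degree 3 is Dm, whereas Db comes from Bb minor. It is labeled bIII. Ebm (Eb–Gb–Bb) doesn't fit — on degree 4 Bb major would have Eb (IV). Ebm is the degree-4 chord of Bb minor, so it is the borrowed iv.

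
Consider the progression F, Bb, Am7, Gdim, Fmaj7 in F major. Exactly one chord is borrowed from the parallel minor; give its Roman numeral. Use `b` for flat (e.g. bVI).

In F major the diatonic chords are F, Gm, Am, Bb, C, Dm, Edim. Of the given chords, F, Bb, Am7 and Fmaj7 are diatonic. But Gdim (G–Bb–Db) is foreign: the diatonic ii on degree 2 is Gm, whereas Gdim comes from F minor. It is labeled ii°.

ii°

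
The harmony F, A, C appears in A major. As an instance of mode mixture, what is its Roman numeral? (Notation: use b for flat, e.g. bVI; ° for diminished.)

bVI

The root F is the lowered 6th scale degree — diatonically A major has F# there. The diatonic chord on degree 6 would be F#m (vi), but F–A–C is the major chord from A minor. As a borrowed chord it is labeled bVI.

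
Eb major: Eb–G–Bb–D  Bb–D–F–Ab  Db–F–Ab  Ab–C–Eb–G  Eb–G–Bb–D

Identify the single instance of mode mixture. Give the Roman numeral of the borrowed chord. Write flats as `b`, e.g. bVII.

bVII

Eb major has the diatonic set Eb, Fm, Gm, Ab, Bb, Cm, Ddim. Of the given chords, Eb–G–Bb–D = Ebmaj7, Bb–D–F–Ab = Bb7 and Ab–C–Eb–G = Abmaj7 are diatonic. Db–F–Ab doesn't fit — on degree 7 Eb major would have Ddim (vii°). Db is the degree-7 chord of Eb minor, so it is the borrowed bVII.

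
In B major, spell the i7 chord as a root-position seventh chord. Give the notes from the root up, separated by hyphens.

B-D-F#-A

The root, B, is scale degree 1 — the same note in B major and B minor; only the chord quality changes. Stacking thirds in B minor on B gives B–D–F#–A.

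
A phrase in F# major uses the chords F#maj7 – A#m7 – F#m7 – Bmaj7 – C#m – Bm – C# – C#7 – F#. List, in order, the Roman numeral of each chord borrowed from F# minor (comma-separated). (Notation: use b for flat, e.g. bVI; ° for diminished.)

In F# major the diatonic chords are F#, G#m, A#m, B, C#, D#m, E#dim. Of the given chords, F#maj7, A#m7, Bmaj7, C#, C#7 and F# are diatonic. F#m7 (F#–A–C#–E) doesn't fit — on degree 1 F# major would have F# (I). F#m7 is the degree-1 chord of F# minor, so it is the borrowed i7. C#m (C#–E–G#) doesn't fit — on degree 5 F# major would have C# (V). C#m is the degree-5 chord of F# minor, so it is the borrowed v. But Bm (B–D–F#) is foreign: the diatonic IV on degree 4 is B, whereas Bm comes from F# minor. It is labeled iv.

i7, v, iv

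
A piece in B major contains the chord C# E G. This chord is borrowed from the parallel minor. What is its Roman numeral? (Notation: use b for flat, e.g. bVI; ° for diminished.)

C# is scale degree 2 in B major. The diatonic chord on degree 2 would be C#m (ii), but C#–E–G is the diminished chord from B minor. As a borrowed chord it is labeled ii°.

ii°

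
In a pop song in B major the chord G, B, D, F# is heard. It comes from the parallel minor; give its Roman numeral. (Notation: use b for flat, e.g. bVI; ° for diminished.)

In B major scale degree 6 is G#; G is its lowered form, from B minor. G–B–D–F# is a major-seventh chord — the form found in B minor, not the diatonic vi (G#m). Borrowed into B major it is written bVImaj7.

bVImaj7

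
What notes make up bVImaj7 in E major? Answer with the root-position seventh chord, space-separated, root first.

The root of bVImaj7 is the lowered 6th degree: C# becomes C. Stacking thirds in E minor on C gives C–E–G–B.

C E G B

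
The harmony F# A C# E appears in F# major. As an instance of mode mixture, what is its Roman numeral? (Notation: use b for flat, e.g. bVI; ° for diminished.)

F# is scale degree 1 in F# major. Diatonically F# major has F# (I) on that degree; F#–A–C#–E is instead the minor-seventh chord native to F# minor, so it takes the label i7.

i7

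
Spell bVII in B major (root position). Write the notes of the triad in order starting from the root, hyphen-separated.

A-C#-E

The root of bVII is the lowered 7th degree: A# becomes A. Stacking thirds in B minor on A gives A–C#–E.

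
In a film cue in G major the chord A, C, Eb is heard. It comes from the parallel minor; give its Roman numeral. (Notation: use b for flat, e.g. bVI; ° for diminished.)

A is scale degree 2 in G major. Diatonically G major has Am (ii) on that degree; A–C–Eb is instead the diminished chord native to G minor, so it takes the label ii°.

ii°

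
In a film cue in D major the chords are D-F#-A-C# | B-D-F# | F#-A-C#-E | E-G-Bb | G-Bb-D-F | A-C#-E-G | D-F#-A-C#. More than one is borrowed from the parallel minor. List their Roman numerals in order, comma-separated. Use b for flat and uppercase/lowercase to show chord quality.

ii°, iv7

D major has the diatonic set D, Em, F#m, G, A, Bm, C#dim. Of the given chords, D–F#–A–C# = Dmaj7, B–D–F# = Bm, F#–A–C#–E = F#m7 and A–C#–E–G = A7 are diatonic. E–G–Bb doesn't fit — on degree 2 D major would have Em (ii). Edim is the degree-2 chord of D minor, so it is the borrowed ii°. G–Bb–D–F doesn't fit — on degree 4 D major would have G (IV). Gm7 is the degree-4 chord of D minor, so it is the borrowed iv7.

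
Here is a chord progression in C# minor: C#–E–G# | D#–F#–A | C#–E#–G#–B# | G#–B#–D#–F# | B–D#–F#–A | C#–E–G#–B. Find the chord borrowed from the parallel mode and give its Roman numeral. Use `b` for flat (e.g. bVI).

The diatonic triads in C# minor (with V from harmonic minor) are C#m, D#dim, E, F#m, G#, A, B. C#–E–G# = C#m, D#–F#–A = D#dim, G#–B#–D#–F# = G#7, B–D#–F#–A = B7 and C#–E–G#–B = C#m7 all belong to that set. C#–E#–G#–B# is not: scale degree 1 in C# minor carries C#m (i). In C# major the chord on that degree is C#maj7, so here it functions as Imaj7, borrowed from the parallel major.

Imaj7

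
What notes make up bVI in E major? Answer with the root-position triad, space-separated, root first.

The root of bVI is the lowered 6th degree: C# becomes C. In E minor the chord on C is C–E–G.

C E G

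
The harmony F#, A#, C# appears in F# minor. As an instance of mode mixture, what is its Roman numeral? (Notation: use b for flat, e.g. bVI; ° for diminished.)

I

The root F# is the diatonic 1st degree of F# minor; the borrowing shows in the chord quality. Diatonically F# minor has F#m (i) on that degree; F#–A#–C# is instead the major chord native to F# major, so it takes the label I.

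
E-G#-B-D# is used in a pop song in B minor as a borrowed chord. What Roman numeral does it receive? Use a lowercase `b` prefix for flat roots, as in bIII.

IVmaj7

E is scale degree 4 in B minor. Diatonically B minor has Em (iv) on that degree; E–G#–B–D# is instead the major-seventh chord native to B major, so it takes the label IVmaj7.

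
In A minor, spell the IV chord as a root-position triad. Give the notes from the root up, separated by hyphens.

IV is built on scale degree 4, which is D in both A minor and its parallel. Building the major chord from the parallel major on D: D–F#–A.

D-F#-A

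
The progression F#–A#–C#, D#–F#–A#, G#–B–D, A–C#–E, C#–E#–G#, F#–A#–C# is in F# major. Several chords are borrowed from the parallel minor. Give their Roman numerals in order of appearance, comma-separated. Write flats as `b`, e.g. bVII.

ii°, bIII

F# major has the diatonic set F#, G#m, A#m, B, C#, D#m, E#dim. Of the given chords, F#–A#–C# = F#, D#–F#–A# = D#m and C#–E#–G# = C# are diatonic. G#–B–D doesn't fit — on degree 2 F# major would have G#m (ii). G#dim is the degree-2 chord of F# minor, so it is the borrowed ii°. A–C#–E is not: scale degree 3 in F# major carries A#m (iii). In F# minor the chord on that degree is A, so here it functions as bIII, borrowed from the parallel minor.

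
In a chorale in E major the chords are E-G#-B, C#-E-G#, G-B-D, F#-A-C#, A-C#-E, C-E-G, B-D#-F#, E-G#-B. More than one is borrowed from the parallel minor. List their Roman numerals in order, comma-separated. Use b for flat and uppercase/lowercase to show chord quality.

In E major the diatonic chords are E, F#m, G#m, A, B, C#m, D#dim. E–G#–B = E, C#–E–G# = C#m, F#–A–C# = F#m, A–C#–E = A and B–D#–F# = B are all diatonic. G–B–D is not: scale degree 3 in E major carries G#m (iii). In E minor the chord on that degree is G, so here it functions as bIII, borrowed from the parallel minor. C–E–G is not: scale degree 6 in E major carries C#m (vi). In E minor the chord on that degree is C, so here it functions as bVI, borrowed from the parallel minor.

bIII, bVI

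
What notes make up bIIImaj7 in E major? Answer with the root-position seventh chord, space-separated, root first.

bIIImaj7 is built on the lowered scale degree 3. In E major degree 3 is G#; lowered it becomes G. In E minor the chord on G is G–B–D–F#.

G B D F#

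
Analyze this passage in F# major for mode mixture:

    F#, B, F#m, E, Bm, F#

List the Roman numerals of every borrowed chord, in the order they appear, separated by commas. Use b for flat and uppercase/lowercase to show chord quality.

F# major has the diatonic set F#, G#m, A#m, B, C#, D#m, E#dim. F# and B both belong to that set. F#m (F#–A–C#) is not: scale degree 1 in F# major carries F# (I). In F# minor the chord on that degree is F#m, so here it functions as i, borrowed from the parallel minor. But E (E–G#–B) is foreign: the diatonic vii° on degree 7 is E#dim, whereas E comes from F# minor. It is labeled bVII. Bm (B–D–F#) is not: scale degree 4 in F# major carries B (IV). In F# minor the chord on that degree is Bm, so here it functions as iv, borrowed from the parallel minor.

i, bVII, iv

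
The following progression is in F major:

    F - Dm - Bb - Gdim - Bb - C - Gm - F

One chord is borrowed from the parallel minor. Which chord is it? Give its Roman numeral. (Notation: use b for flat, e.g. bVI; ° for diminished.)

ii°

In F major the diatonic chords are F, Gm, Am, Bb, C, Dm, Edim. F, Dm, Bb, C and Gm all belong to that set. Gdim (G–Bb–Db) doesn't fit — on degree 2 F major would have Gm (ii). Gdim is the degree-2 chord of F minor, so it is the borrowed ii°.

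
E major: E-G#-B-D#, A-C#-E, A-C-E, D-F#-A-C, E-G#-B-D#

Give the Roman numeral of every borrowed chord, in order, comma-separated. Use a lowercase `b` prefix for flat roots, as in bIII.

The diatonic triads in E major are E, F#m, G#m, A, B, C#m, D#dim. Of the given chords, E–G#–B–D# = Emaj7 and A–C#–E = A are diatonic. But A–C–E is foreign: the diatonic IV on degree 4 is A, whereas Am comes from E minor. It is labeled iv. But D–F#–A–C is foreign: the diatonic vii° on degree 7 is D#dim, whereas D7 comes from E minor. It is labeled bVII7.

iv, bVII7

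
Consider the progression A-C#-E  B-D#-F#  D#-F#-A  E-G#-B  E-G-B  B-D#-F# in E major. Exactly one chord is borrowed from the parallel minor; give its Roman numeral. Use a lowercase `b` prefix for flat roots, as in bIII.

i

In E major the diatonic chords are E, F#m, G#m, A, B, C#m, D#dim. Of the given chords, A–C#–E = A, B–D#–F# = B, D#–F#–A = D#dim and E–G#–B = E are diatonic. But E–G–B is foreign: the diatonic I on degree 1 is E, whereas Em comes from E minor. It is labeled i.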